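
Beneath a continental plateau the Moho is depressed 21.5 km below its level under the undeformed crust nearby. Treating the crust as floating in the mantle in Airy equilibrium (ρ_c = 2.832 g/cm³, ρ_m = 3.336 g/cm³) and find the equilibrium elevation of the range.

In Airy isostatic equilibrium: ρ_c h = (ρ_m − ρ_c) r.
h = r (ρ_m − ρ_c) / ρ_c = 21.5 km × (3.336 − 2.832) / 2.832 = 3.83 km.

3.83 km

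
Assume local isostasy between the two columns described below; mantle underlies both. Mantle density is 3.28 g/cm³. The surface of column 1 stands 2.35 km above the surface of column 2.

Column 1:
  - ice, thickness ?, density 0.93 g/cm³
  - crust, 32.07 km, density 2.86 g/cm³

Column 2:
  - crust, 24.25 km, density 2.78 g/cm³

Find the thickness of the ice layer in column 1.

Take the compensation level at the base of the deeper column (depth z_c below the surface of column 1) and equate Σ ρ_i t_i down to z_c; mantle fills any gap and the z_c terms cancel.
Column 1: x×0.93 + 32.07×2.86 + (z_c − 32.07 − x)×3.28
Column 2: 2.35×0 + 24.25×2.78 + (z_c − 2.35 − 24.25)×3.28
The z_c×3.28 term appears on both sides and cancels. Collect the known terms of each column as K = Σ(ρt)_known − 3.28 × (depth of known layers): K_1 = 91.7202 − 3.28×32.07 = −13.4694; K_2 = 67.415 − 3.28×(2.35 + 24.25) = −19.833.
Balance: K_1 − x×(3.28 − 0.93) = K_2, so x = (K_1 − K_2)/(3.28 − 0.93) = 6.3636/2.35 = 2.71 km.

2.71 km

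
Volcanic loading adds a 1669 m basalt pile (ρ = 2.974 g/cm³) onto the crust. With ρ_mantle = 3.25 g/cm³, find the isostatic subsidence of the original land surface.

1530 m

Subaerial loading: s = t ρ_load / ρ_m.
s = 1669 m × 2.974/3.25 = 1530 m.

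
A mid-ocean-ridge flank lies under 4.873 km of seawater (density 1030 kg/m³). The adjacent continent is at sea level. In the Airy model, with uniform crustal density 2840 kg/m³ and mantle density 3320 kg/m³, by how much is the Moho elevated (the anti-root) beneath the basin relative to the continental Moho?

18.4 km

By Archimedes' principle applied to the lithosphere: replacing crust with seawater at the top is compensated by replacing crust with mantle at the base: d (ρ_c − ρ_w) = a (ρ_m − ρ_c).
a = d (ρ_c − ρ_w)/(ρ_m − ρ_c) = 4.873 km × 1810/480 = 18.4 km.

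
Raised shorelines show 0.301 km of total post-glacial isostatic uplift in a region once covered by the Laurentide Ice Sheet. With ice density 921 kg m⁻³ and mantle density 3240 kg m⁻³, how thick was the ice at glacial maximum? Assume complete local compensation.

1.06 km

u = t ρ_ice/ρ_m → t = u ρ_m/ρ_ice = 0.301 km × 3240/921 = 1.06 km.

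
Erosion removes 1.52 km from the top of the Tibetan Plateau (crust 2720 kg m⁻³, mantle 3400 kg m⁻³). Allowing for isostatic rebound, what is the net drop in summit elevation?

0.304 km

Rebound u = e ρ_c/ρ_m = 1.52 km × 2720/3400 = 1.216 km.
Net surface drop = e − u = 1.52 km − 1.216 km = e (ρ_m − ρ_c)/ρ_m = 0.304 km.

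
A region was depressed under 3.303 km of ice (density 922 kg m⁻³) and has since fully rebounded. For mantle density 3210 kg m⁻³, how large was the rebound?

Removing the load lets mantle flow back in; uplift u satisfies ρ_ice t = ρ_m u.
u = t ρ_ice/ρ_m = 3.303 km × 922/3210 = 0.949 km.

0.949 km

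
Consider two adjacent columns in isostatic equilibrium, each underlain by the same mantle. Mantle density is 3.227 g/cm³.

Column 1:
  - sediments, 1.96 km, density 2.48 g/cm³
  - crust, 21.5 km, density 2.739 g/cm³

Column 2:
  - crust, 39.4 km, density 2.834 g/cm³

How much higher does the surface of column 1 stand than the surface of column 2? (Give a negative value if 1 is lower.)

For any compensation level in the mantle, the mantle terms cancel and isostasy reduces to e = (Σt_1 − Σt_2) − (Σ(ρt)_1 − Σ(ρt)_2) / ρ_m.
Σt_1 = 23.46 km; Σt_2 = 39.4 km; Σ(ρt)_1 = 63.7493; Σ(ρt)_2 = 111.6596 (in km·g/cm³).
e = (23.46 − 39.4) − (63.7493 − 111.6596) / 3.227 = −1.09 km.

−1.09 km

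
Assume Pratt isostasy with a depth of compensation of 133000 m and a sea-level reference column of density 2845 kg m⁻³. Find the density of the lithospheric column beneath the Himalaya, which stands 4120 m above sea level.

Pratt balance: ρ_ref D = ρ (D + h).
ρ = ρ_ref D/(D + h) = 2845 × 133000 m/(133000 m + 4120 m) = 2760 kg m⁻³.

2760 kg m⁻³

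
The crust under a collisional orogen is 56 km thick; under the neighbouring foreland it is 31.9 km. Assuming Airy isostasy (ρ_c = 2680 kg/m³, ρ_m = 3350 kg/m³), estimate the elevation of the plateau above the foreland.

Excess crust Δ = 56 km − 31.9 km = 24.1 km, split between elevation h and root r with h + r = Δ.
Airy balance ρ_c h = (ρ_m − ρ_c) r gives r = h ρ_c/(ρ_m − ρ_c), so h (1 + ρ_c/(ρ_m − ρ_c)) = Δ, i.e. h = Δ (ρ_m − ρ_c)/ρ_m.
h = 24.1 km × 670/3350 = 4.82 km.

4.82 km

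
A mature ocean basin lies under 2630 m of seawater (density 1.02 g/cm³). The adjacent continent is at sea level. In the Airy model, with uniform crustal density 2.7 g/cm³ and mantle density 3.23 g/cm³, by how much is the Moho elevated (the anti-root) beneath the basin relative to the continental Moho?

8340 m

Balancing pressure at the compensation depth: replacing crust with seawater at the top is compensated by replacing crust with mantle at the base: d (ρ_c − ρ_w) = a (ρ_m − ρ_c).
a = d (ρ_c − ρ_w)/(ρ_m − ρ_c) = 2630 m × 1.68/0.53 = 8340 m.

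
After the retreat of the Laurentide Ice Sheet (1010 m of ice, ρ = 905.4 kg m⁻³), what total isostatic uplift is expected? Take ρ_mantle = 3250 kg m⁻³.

Removing the load lets mantle flow back in; uplift u satisfies ρ_ice t = ρ_m u.
u = t ρ_ice/ρ_m = 1010 m × 905.4/3250 = 281 m.

281 m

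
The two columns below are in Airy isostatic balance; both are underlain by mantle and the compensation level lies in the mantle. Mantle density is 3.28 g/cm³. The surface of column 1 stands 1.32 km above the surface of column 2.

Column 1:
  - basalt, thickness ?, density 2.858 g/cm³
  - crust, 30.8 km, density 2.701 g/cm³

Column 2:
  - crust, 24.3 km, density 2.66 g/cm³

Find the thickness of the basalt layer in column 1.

Take the compensation level at the base of the deeper column (depth z_c below the surface of column 1) and equate Σ ρ_i t_i down to z_c; mantle fills any gap and the z_c terms cancel.
Column 1: x×2.858 + 30.8×2.701 + (z_c − 30.8 − x)×3.28
Column 2: 1.32×0 + 24.3×2.66 + (z_c − 1.32 − 24.3)×3.28
The z_c×3.28 term appears on both sides and cancels. Collect the known terms of each column as K = Σ(ρt)_known − 3.28 × (depth of known layers): K_1 = 83.1908 − 3.28×30.8 = −17.8332; K_2 = 64.638 − 3.28×(1.32 + 24.3) = −19.3956.
Balance: K_1 − x×(3.28 − 2.858) = K_2, so x = (K_1 − K_2)/(3.28 − 2.858) = 1.5624/0.422 = 3.7 km.

3.7 km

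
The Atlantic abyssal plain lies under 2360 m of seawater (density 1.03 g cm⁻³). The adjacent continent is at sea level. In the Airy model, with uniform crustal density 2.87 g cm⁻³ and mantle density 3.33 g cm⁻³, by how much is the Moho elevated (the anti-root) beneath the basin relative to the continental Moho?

9440 m

For local isostatic compensation: replacing crust with seawater at the top is compensated by replacing crust with mantle at the base: d (ρ_c − ρ_w) = a (ρ_m − ρ_c).
a = d (ρ_c − ρ_w)/(ρ_m − ρ_c) = 2360 m × 1.84/0.46 = 9440 m.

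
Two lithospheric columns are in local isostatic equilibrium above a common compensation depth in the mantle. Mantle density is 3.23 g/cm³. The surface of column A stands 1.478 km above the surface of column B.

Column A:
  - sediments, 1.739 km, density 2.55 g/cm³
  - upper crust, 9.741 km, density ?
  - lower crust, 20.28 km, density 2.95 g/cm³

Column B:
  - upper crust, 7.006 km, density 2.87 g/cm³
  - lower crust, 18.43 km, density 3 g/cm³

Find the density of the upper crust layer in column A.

Take the compensation level at the base of the deeper column (depth z_c below the surface of column A) and equate Σ ρ_i t_i down to z_c; mantle fills any gap and the z_c terms cancel.
Column A: 1.739×2.55 + 9.741×ρ + 20.28×2.95 + (z_c − 31.76)×3.23
Column B: 1.478×0 + 7.006×2.87 + 18.43×3 + (z_c − 1.478 − 25.436)×3.23
The z_c×3.23 term appears on both sides and cancels. Collect the known terms of each column as K = Σ(ρt)_known − 3.23 × (depth of known layers): K_A = 64.26045 − 3.23×31.76 = −38.32435; K_B = 75.39722 − 3.23×(1.478 + 25.436) = −11.535.
Balance: K_A + 9.741×ρ = K_B, so ρ = (K_B − K_A)/9.741 = 26.7893/9.741 = 2.75 g/cm³.

2.75 g/cm³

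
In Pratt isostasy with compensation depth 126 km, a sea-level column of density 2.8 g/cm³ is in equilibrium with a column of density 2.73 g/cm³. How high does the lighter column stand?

3.23 km

ρ_ref D = ρ (D + h) → h = D (ρ_ref − ρ)/ρ.
h = 126 km × (2.8 − 2.73)/2.73 = 3.23 km.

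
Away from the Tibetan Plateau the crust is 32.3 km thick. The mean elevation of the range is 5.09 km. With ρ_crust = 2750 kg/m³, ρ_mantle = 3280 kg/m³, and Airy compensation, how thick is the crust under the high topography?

Root depth r = h ρ_c / (ρ_m − ρ_c) = 5.09 km × 2750 / 530 = 26.41 km.
Total thickness = T + h + r = 32.3 km + 5.09 km + 26.41 km = 63.8 km.

63.8 km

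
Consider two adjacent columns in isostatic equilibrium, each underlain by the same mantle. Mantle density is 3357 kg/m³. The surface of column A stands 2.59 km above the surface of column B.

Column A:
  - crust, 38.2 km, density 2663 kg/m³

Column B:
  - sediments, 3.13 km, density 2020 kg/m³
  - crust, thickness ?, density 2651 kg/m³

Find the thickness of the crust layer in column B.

19.3 km

Take the compensation level at the base of the deeper column (depth z_c below the surface of column A) and equate Σ ρ_i t_i down to z_c; mantle fills any gap and the z_c terms cancel.
Column A: 38.2×2663 + (z_c − 38.2)×3357
Column B: 2.59×0 + 3.13×2020 + x×2651 + (z_c − 2.59 − 3.13 − x)×3357
The z_c×3357 term appears on both sides and cancels. Collect the known terms of each column as K = Σ(ρt)_known − 3357 × (depth of known layers): K_A = 101726.6 − 3357×38.2 = −26510.8; K_B = 6322.6 − 3357×(2.59 + 3.13) = −12879.44.
Balance: K_A = K_B − x×(3357 − 2651), so x = (K_B − K_A)/(3357 − 2651) = 13631.4/706 = 19.3 km.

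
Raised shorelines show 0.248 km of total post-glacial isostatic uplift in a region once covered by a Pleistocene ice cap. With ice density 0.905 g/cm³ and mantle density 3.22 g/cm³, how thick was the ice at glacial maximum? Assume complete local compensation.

0.882 km

u = t ρ_ice/ρ_m → t = u ρ_m/ρ_ice = 0.248 km × 3.22/0.905 = 0.882 km.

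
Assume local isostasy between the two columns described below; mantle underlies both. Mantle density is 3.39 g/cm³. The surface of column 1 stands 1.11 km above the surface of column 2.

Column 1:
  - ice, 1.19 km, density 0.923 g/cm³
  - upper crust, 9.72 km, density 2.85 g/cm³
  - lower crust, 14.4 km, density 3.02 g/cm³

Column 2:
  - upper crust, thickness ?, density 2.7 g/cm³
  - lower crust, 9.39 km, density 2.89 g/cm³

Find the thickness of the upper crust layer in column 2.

7.33 km

Take the compensation level at the base of the deeper column (depth z_c below the surface of column 1) and equate Σ ρ_i t_i down to z_c; mantle fills any gap and the z_c terms cancel.
Column 1: 1.19×0.923 + 9.72×2.85 + 14.4×3.02 + (z_c − 25.31)×3.39
Column 2: 1.11×0 + x×2.7 + 9.39×2.89 + (z_c − 1.11 − 9.39 − x)×3.39
The z_c×3.39 term appears on both sides and cancels. Collect the known terms of each column as K = Σ(ρt)_known − 3.39 × (depth of known layers): K_1 = 72.28837 − 3.39×25.31 = −13.51253; K_2 = 27.1371 − 3.39×(1.11 + 9.39) = −8.4579.
Balance: K_1 = K_2 − x×(3.39 − 2.7), so x = (K_2 − K_1)/(3.39 − 2.7) = 5.05463/0.69 = 7.33 km.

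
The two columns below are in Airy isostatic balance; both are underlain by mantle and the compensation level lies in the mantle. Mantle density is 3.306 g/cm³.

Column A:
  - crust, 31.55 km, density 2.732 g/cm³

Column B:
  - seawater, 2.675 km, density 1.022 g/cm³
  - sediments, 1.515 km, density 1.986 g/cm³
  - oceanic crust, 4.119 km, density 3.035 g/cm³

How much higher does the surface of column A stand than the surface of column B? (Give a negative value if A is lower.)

For any compensation level in the mantle, the mantle terms cancel and isostasy reduces to e = (Σt_A − Σt_B) − (Σ(ρt)_A − Σ(ρt)_B) / ρ_m.
Σt_A = 31.55 km; Σt_B = 8.309 km; Σ(ρt)_A = 86.1946; Σ(ρt)_B = 18.243805 (in km·g/cm³).
e = (31.55 − 8.309) − (86.1946 − 18.243805) / 3.306 = 2.69 km.

2.69 km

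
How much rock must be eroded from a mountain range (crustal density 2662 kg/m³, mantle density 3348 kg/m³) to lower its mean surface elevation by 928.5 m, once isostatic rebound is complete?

4530 m

Net drop Δ = e − u = e − e ρ_c/ρ_m = e (ρ_m − ρ_c)/ρ_m.
e = Δ ρ_m/(ρ_m − ρ_c) = 928.5 m × 3348/686 = 4530 m.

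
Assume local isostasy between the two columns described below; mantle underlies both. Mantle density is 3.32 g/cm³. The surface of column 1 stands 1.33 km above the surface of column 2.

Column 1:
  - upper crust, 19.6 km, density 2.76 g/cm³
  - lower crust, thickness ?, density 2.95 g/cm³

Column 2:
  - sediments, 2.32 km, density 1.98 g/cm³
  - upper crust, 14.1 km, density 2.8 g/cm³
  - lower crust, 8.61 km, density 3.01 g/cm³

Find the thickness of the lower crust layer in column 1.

Take the compensation level at the base of the deeper column (depth z_c below the surface of column 1) and equate Σ ρ_i t_i down to z_c; mantle fills any gap and the z_c terms cancel.
Column 1: 19.6×2.76 + x×2.95 + (z_c − 19.6 − x)×3.32
Column 2: 1.33×0 + 2.32×1.98 + 14.1×2.8 + 8.61×3.01 + (z_c − 1.33 − 25.03)×3.32
The z_c×3.32 term appears on both sides and cancels. Collect the known terms of each column as K = Σ(ρt)_known − 3.32 × (depth of known layers): K_1 = 54.096 − 3.32×19.6 = −10.976; K_2 = 69.9897 − 3.32×(1.33 + 25.03) = −17.5255.
Balance: K_1 − x×(3.32 − 2.95) = K_2, so x = (K_1 − K_2)/(3.32 − 2.95) = 6.5495/0.37 = 17.7 km.

17.7 km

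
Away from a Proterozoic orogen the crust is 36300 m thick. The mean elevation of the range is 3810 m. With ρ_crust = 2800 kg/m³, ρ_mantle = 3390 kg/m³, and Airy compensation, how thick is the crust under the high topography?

Root depth r = h ρ_c / (ρ_m − ρ_c) = 3810 m × 2800 / 590 = 18080 m.
Total thickness = T + h + r = 36300 m + 3810 m + 18080 m = 58200 m.

58200 m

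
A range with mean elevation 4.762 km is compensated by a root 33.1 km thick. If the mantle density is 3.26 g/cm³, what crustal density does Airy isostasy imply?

2.85 g/cm³

ρ_c h = (ρ_m − ρ_c) r → ρ_c (h + r) = ρ_m r → ρ_c = ρ_m r / (h + r).
ρ_c = 3.26 × 33.1 km / (4.762 km + 33.1 km) = 2.85 g/cm³.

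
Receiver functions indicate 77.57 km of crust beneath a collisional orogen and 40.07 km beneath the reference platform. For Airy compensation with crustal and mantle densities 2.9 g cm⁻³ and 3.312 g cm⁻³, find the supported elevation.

Excess crust Δ = 77.57 km − 40.07 km = 37.5 km, split between elevation h and root r with h + r = Δ.
Airy balance ρ_c h = (ρ_m − ρ_c) r gives r = h ρ_c/(ρ_m − ρ_c), so h (1 + ρ_c/(ρ_m − ρ_c)) = Δ, i.e. h = Δ (ρ_m − ρ_c)/ρ_m.
h = 37.5 km × 0.412/3.312 = 4.66 km.

4.66 km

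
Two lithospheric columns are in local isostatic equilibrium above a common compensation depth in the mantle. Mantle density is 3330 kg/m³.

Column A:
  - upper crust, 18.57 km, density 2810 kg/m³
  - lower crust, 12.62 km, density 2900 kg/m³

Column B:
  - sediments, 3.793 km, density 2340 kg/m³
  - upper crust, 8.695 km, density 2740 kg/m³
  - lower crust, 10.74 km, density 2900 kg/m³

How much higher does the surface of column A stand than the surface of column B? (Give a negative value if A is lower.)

For any compensation level in the mantle, the mantle terms cancel and isostasy reduces to e = (Σt_A − Σt_B) − (Σ(ρt)_A − Σ(ρt)_B) / ρ_m.
Σt_A = 31.19 km; Σt_B = 23.228 km; Σ(ρt)_A = 88779.7; Σ(ρt)_B = 63845.92 (in km·kg/m³).
e = (31.19 − 23.228) − (88779.7 − 63845.92) / 3330 = 0.474 km.

0.474 km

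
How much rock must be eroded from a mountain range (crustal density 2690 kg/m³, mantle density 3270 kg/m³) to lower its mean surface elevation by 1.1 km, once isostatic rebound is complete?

Net drop Δ = e − u = e − e ρ_c/ρ_m = e (ρ_m − ρ_c)/ρ_m.
e = Δ ρ_m/(ρ_m − ρ_c) = 1.1 km × 3270/580 = 6.2 km.

6.2 km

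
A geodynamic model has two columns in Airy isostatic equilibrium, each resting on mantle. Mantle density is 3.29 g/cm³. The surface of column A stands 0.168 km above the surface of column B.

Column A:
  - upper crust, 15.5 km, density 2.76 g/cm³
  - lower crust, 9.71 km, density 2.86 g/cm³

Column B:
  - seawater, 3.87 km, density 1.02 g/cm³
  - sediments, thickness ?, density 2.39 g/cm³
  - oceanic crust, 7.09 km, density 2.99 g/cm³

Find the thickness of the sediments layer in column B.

Take the compensation level at the base of the deeper column (depth z_c below the surface of column A) and equate Σ ρ_i t_i down to z_c; mantle fills any gap and the z_c terms cancel.
Column A: 15.5×2.76 + 9.71×2.86 + (z_c − 25.21)×3.29
Column B: 0.168×0 + 3.87×1.02 + x×2.39 + 7.09×2.99 + (z_c − 0.168 − 10.96 − x)×3.29
The z_c×3.29 term appears on both sides and cancels. Collect the known terms of each column as K = Σ(ρt)_known − 3.29 × (depth of known layers): K_A = 70.5506 − 3.29×25.21 = −12.3903; K_B = 25.1465 − 3.29×(0.168 + 10.96) = −11.46462.
Balance: K_A = K_B − x×(3.29 − 2.39), so x = (K_B − K_A)/(3.29 − 2.39) = 0.92568/0.9 = 1.03 km.

1.03 km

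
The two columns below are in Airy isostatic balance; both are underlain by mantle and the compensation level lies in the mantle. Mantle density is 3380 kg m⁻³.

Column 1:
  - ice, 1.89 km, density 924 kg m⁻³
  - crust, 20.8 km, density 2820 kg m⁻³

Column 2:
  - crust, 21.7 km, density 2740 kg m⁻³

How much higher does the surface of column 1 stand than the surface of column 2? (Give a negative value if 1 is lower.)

0.711 km

For any compensation level in the mantle, the mantle terms cancel and isostasy reduces to e = (Σt_1 − Σt_2) − (Σ(ρt)_1 − Σ(ρt)_2) / ρ_m.
Σt_1 = 22.69 km; Σt_2 = 21.7 km; Σ(ρt)_1 = 60402.36; Σ(ρt)_2 = 59458 (in km·kg m⁻³).
e = (22.69 − 21.7) − (60402.36 − 59458) / 3380 = 0.711 km.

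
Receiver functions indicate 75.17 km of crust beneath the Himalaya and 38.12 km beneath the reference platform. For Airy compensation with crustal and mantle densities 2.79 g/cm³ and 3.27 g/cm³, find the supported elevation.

Excess crust Δ = 75.17 km − 38.12 km = 37.05 km, split between elevation h and root r with h + r = Δ.
Airy balance ρ_c h = (ρ_m − ρ_c) r gives r = h ρ_c/(ρ_m − ρ_c), so h (1 + ρ_c/(ρ_m − ρ_c)) = Δ, i.e. h = Δ (ρ_m − ρ_c)/ρ_m.
h = 37.05 km × 0.48/3.27 = 5.44 km.

5.44 km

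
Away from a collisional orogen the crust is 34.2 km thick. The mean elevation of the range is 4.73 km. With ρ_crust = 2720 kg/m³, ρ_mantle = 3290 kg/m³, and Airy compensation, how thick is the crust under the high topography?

61.5 km

Root depth r = h ρ_c / (ρ_m − ρ_c) = 4.73 km × 2720 / 570 = 22.57 km.
Total thickness = T + h + r = 34.2 km + 4.73 km + 22.57 km = 61.5 km.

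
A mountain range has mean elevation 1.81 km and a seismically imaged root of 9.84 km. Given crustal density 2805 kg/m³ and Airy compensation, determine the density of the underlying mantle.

3320 kg/m³

Airy balance: ρ_c h = (ρ_m − ρ_c) r → ρ_m = ρ_c (1 + h/r).
ρ_m = 2805 × (1 + 1.81 km/9.84 km) = 3320 kg/m³.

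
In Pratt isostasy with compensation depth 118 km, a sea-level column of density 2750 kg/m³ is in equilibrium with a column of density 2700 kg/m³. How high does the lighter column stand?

ρ_ref D = ρ (D + h) → h = D (ρ_ref − ρ)/ρ.
h = 118 km × (2750 − 2700)/2700 = 2.19 km.

2.19 km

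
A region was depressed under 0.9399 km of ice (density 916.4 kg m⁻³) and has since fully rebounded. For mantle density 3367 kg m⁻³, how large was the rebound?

Removing the load lets mantle flow back in; uplift u satisfies ρ_ice t = ρ_m u.
u = t ρ_ice/ρ_m = 0.9399 km × 916.4/3367 = 0.256 km.

0.256 km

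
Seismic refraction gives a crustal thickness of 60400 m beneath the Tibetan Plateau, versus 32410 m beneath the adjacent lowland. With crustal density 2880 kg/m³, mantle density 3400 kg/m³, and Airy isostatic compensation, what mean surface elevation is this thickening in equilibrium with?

Excess crust Δ = 60400 m − 32410 m = 27990 m, split between elevation h and root r with h + r = Δ.
Airy balance ρ_c h = (ρ_m − ρ_c) r gives r = h ρ_c/(ρ_m − ρ_c), so h (1 + ρ_c/(ρ_m − ρ_c)) = Δ, i.e. h = Δ (ρ_m − ρ_c)/ρ_m.
h = 27990 m × 520/3400 = 4280 m.

4280 m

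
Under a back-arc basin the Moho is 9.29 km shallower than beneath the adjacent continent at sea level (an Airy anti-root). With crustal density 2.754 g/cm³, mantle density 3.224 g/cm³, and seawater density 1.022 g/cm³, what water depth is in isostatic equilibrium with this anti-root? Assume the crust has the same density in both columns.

2.52 km

Replacing a thickness d of crust by seawater at the top must be balanced by replacing crust with mantle at the base: d (ρ_c − ρ_w) = a (ρ_m − ρ_c).
d = a (ρ_m − ρ_c)/(ρ_c − ρ_w) = 9.29 km × 0.47/1.732 = 2.52 km.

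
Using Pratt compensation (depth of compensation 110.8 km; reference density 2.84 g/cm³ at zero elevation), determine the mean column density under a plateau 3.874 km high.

Pratt balance: ρ_ref D = ρ (D + h).
ρ = ρ_ref D/(D + h) = 2.84 × 110.8 km/(110.8 km + 3.874 km) = 2.74 g/cm³.

2.74 g/cm³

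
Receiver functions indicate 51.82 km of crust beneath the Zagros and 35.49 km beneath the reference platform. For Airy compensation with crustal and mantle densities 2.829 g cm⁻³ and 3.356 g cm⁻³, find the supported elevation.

Excess crust Δ = 51.82 km − 35.49 km = 16.33 km, split between elevation h and root r with h + r = Δ.
Airy balance ρ_c h = (ρ_m − ρ_c) r gives r = h ρ_c/(ρ_m − ρ_c), so h (1 + ρ_c/(ρ_m − ρ_c)) = Δ, i.e. h = Δ (ρ_m − ρ_c)/ρ_m.
h = 16.33 km × 0.527/3.356 = 2.56 km.

2.56 km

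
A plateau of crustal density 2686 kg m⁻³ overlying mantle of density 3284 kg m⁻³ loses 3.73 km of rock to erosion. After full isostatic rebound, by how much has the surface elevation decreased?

0.679 km

Rebound u = e ρ_c/ρ_m = 3.73 km × 2686/3284 = 3.051 km.
Net surface drop = e − u = 3.73 km − 3.051 km = e (ρ_m − ρ_c)/ρ_m = 0.679 km.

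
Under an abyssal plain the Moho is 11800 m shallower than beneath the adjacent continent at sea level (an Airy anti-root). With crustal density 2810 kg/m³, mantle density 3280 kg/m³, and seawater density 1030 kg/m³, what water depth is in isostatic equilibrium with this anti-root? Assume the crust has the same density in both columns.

3120 m

Replacing a thickness d of crust by seawater at the top must be balanced by replacing crust with mantle at the base: d (ρ_c − ρ_w) = a (ρ_m − ρ_c).
d = a (ρ_m − ρ_c)/(ρ_c − ρ_w) = 11800 m × 470/1780 = 3120 m.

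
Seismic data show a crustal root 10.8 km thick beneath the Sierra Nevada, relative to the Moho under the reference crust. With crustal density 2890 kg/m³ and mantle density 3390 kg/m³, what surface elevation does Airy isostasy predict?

By Archimedes' principle applied to the lithosphere: ρ_c h = (ρ_m − ρ_c) r.
h = r (ρ_m − ρ_c) / ρ_c = 10.8 km × (3390 − 2890) / 2890 = 1.87 km.

1.87 km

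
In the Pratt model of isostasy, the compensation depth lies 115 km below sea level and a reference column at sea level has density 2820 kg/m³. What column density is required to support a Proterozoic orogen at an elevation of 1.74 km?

2780 kg/m³

Pratt balance: ρ_ref D = ρ (D + h).
ρ = ρ_ref D/(D + h) = 2820 × 115 km/(115 km + 1.74 km) = 2780 kg/m³.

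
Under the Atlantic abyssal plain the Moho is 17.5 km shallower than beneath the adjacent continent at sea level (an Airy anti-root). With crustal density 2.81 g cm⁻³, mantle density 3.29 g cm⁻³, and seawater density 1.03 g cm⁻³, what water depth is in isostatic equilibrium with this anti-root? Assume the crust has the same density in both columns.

4.72 km

Replacing a thickness d of crust by seawater at the top must be balanced by replacing crust with mantle at the base: d (ρ_c − ρ_w) = a (ρ_m − ρ_c).
d = a (ρ_m − ρ_c)/(ρ_c − ρ_w) = 17.5 km × 0.48/1.78 = 4.72 km.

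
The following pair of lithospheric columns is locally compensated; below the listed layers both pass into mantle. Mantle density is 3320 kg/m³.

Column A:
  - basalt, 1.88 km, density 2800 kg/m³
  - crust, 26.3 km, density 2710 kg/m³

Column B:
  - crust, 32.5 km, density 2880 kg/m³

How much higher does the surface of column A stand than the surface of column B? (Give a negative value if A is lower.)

For any compensation level in the mantle, the mantle terms cancel and isostasy reduces to e = (Σt_A − Σt_B) − (Σ(ρt)_A − Σ(ρt)_B) / ρ_m.
Σt_A = 28.18 km; Σt_B = 32.5 km; Σ(ρt)_A = 76537; Σ(ρt)_B = 93600 (in km·kg/m³).
e = (28.18 − 32.5) − (76537 − 93600) / 3320 = 0.819 km.

0.819 km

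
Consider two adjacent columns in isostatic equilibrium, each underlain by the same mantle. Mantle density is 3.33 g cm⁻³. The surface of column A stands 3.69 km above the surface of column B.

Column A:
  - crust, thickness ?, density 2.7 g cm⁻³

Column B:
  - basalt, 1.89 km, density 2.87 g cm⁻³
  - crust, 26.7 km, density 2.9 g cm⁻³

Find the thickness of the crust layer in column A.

Take the compensation level at the base of the deeper column (depth z_c below the surface of column A) and equate Σ ρ_i t_i down to z_c; mantle fills any gap and the z_c terms cancel.
Column A: x×2.7 + (z_c − 0 − x)×3.33
Column B: 3.69×0 + 1.89×2.87 + 26.7×2.9 + (z_c − 3.69 − 28.59)×3.33
The z_c×3.33 term appears on both sides and cancels. Collect the known terms of each column as K = Σ(ρt)_known − 3.33 × (depth of known layers): K_A = 0 − 3.33×0 = 0; K_B = 82.8543 − 3.33×(3.69 + 28.59) = −24.6381.
Balance: K_A − x×(3.33 − 2.7) = K_B, so x = (K_A − K_B)/(3.33 − 2.7) = 24.6381/0.63 = 39.1 km.

39.1 km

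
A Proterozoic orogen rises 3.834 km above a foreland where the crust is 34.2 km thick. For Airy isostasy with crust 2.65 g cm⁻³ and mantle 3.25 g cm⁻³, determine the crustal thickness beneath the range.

55 km

Root depth r = h ρ_c / (ρ_m − ρ_c) = 3.834 km × 2.65 / 0.6 = 16.93 km.
Total thickness = T + h + r = 34.2 km + 3.834 km + 16.93 km = 55 km.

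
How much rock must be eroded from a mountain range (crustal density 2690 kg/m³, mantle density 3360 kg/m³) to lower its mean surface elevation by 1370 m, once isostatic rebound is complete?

Net drop Δ = e − u = e − e ρ_c/ρ_m = e (ρ_m − ρ_c)/ρ_m.
e = Δ ρ_m/(ρ_m − ρ_c) = 1370 m × 3360/670 = 6870 m.

6870 m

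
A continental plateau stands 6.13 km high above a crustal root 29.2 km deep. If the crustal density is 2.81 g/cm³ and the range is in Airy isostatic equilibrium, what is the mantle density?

3.4 g/cm³

Airy balance: ρ_c h = (ρ_m − ρ_c) r → ρ_m = ρ_c (1 + h/r).
ρ_m = 2.81 × (1 + 6.13 km/29.2 km) = 3.4 g/cm³.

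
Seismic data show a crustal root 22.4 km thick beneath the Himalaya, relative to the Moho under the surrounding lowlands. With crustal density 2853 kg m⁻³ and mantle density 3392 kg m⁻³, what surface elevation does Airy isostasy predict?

4.23 km

Balancing pressure at the compensation depth: ρ_c h = (ρ_m − ρ_c) r.
h = r (ρ_m − ρ_c) / ρ_c = 22.4 km × (3392 − 2853) / 2853 = 4.23 km.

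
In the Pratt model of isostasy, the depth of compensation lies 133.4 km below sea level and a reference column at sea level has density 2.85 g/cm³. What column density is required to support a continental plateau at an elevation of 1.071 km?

2.83 g/cm³

Pratt balance: ρ_ref D = ρ (D + h).
ρ = ρ_ref D/(D + h) = 2.85 × 133.4 km/(133.4 km + 1.071 km) = 2.83 g/cm³.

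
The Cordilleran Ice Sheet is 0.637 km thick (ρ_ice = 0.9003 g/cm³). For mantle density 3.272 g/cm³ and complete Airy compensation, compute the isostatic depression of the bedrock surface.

0.175 km

By Archimedes' principle applied to the lithosphere: the ice load ρ_ice t is balanced by mantle displaced below, ρ_m s.
s = t ρ_ice / ρ_m = 0.637 km × 0.9003/3.272 = 0.175 km.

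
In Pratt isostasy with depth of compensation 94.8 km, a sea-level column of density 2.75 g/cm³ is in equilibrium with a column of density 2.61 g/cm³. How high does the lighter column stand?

5.09 km

ρ_ref D = ρ (D + h) → h = D (ρ_ref − ρ)/ρ.
h = 94.8 km × (2.75 − 2.61)/2.61 = 5.09 km.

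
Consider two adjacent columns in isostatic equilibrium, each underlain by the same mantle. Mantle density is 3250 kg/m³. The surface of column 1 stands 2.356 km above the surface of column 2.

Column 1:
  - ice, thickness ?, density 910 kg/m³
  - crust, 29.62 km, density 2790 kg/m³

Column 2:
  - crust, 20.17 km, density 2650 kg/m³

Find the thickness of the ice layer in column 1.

Take the compensation level at the base of the deeper column (depth z_c below the surface of column 1) and equate Σ ρ_i t_i down to z_c; mantle fills any gap and the z_c terms cancel.
Column 1: x×910 + 29.62×2790 + (z_c − 29.62 − x)×3250
Column 2: 2.356×0 + 20.17×2650 + (z_c − 2.356 − 20.17)×3250
The z_c×3250 term appears on both sides and cancels. Collect the known terms of each column as K = Σ(ρt)_known − 3250 × (depth of known layers): K_1 = 82639.8 − 3250×29.62 = −13625.2; K_2 = 53450.5 − 3250×(2.356 + 20.17) = −19759.
Balance: K_1 − x×(3250 − 910) = K_2, so x = (K_1 − K_2)/(3250 − 910) = 6133.8/2340 = 2.62 km.

2.62 km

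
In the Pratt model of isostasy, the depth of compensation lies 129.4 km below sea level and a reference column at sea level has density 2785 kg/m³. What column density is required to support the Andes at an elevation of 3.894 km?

Pratt balance: ρ_ref D = ρ (D + h).
ρ = ρ_ref D/(D + h) = 2785 × 129.4 km/(129.4 km + 3.894 km) = 2700 kg/m³.

2700 kg/m³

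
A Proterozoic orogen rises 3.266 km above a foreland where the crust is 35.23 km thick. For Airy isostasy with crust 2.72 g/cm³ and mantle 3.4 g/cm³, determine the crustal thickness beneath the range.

51.6 km

Root depth r = h ρ_c / (ρ_m − ρ_c) = 3.266 km × 2.72 / 0.68 = 13.06 km.
Total thickness = T + h + r = 35.23 km + 3.266 km + 13.06 km = 51.6 km.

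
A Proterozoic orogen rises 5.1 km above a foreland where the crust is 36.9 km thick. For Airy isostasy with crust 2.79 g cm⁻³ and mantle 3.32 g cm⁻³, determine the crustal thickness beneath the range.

68.8 km

Root depth r = h ρ_c / (ρ_m − ρ_c) = 5.1 km × 2.79 / 0.53 = 26.85 km.
Total thickness = T + h + r = 36.9 km + 5.1 km + 26.85 km = 68.8 km.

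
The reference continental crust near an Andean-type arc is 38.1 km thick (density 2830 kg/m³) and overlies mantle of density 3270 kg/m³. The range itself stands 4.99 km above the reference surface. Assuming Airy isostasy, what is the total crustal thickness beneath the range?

Root depth r = h ρ_c / (ρ_m − ρ_c) = 4.99 km × 2830 / 440 = 32.09 km.
Total thickness = T + h + r = 38.1 km + 4.99 km + 32.09 km = 75.2 km.

75.2 km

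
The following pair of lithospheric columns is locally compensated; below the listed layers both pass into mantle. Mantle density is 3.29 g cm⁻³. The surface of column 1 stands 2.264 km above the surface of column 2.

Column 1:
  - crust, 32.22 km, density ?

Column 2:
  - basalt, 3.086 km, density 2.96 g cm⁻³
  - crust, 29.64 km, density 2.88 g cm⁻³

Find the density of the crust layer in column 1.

Take the compensation level at the base of the deeper column (depth z_c below the surface of column 1) and equate Σ ρ_i t_i down to z_c; mantle fills any gap and the z_c terms cancel.
Column 1: 32.22×ρ + (z_c − 32.22)×3.29
Column 2: 2.264×0 + 3.086×2.96 + 29.64×2.88 + (z_c − 2.264 − 32.726)×3.29
The z_c×3.29 term appears on both sides and cancels. Collect the known terms of each column as K = Σ(ρt)_known − 3.29 × (depth of known layers): K_1 = 0 − 3.29×32.22 = −106.0038; K_2 = 94.49776 − 3.29×(2.264 + 32.726) = −20.61934.
Balance: K_1 + 32.22×ρ = K_2, so ρ = (K_2 − K_1)/32.22 = 85.3845/32.22 = 2.65 g cm⁻³.

2.65 g cm⁻³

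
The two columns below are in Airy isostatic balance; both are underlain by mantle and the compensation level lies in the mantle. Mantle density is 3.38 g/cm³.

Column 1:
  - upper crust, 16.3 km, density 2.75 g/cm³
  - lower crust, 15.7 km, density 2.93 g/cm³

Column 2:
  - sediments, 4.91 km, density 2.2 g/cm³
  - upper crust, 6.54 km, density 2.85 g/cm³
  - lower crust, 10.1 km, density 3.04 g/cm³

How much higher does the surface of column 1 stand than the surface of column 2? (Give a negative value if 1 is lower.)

1.37 km

For any compensation level in the mantle, the mantle terms cancel and isostasy reduces to e = (Σt_1 − Σt_2) − (Σ(ρt)_1 − Σ(ρt)_2) / ρ_m.
Σt_1 = 32 km; Σt_2 = 21.55 km; Σ(ρt)_1 = 90.826; Σ(ρt)_2 = 60.145 (in km·g/cm³).
e = (32 − 21.55) − (90.826 − 60.145) / 3.38 = 1.37 km.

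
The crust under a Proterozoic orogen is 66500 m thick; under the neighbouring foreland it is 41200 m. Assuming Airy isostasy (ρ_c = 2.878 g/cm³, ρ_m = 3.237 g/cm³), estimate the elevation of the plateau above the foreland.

2810 m

Excess crust Δ = 66500 m − 41200 m = 25300 m, split between elevation h and root r with h + r = Δ.
Airy balance ρ_c h = (ρ_m − ρ_c) r gives r = h ρ_c/(ρ_m − ρ_c), so h (1 + ρ_c/(ρ_m − ρ_c)) = Δ, i.e. h = Δ (ρ_m − ρ_c)/ρ_m.
h = 25300 m × 0.359/3.237 = 2810 m.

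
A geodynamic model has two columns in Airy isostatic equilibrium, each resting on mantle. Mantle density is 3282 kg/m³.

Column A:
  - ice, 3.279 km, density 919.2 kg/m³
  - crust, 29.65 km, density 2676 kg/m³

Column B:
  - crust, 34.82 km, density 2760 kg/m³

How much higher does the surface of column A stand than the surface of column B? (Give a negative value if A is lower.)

For any compensation level in the mantle, the mantle terms cancel and isostasy reduces to e = (Σt_A − Σt_B) − (Σ(ρt)_A − Σ(ρt)_B) / ρ_m.
Σt_A = 32.929 km; Σt_B = 34.82 km; Σ(ρt)_A = 82357.4568; Σ(ρt)_B = 96103.2 (in km·kg/m³).
e = (32.929 − 34.82) − (82357.4568 − 96103.2) / 3282 = 2.3 km.

2.3 km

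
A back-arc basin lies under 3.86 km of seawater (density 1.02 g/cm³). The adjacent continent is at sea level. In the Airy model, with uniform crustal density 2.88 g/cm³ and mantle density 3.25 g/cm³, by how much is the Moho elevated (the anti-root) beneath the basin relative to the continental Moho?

For local isostatic compensation: replacing crust with seawater at the top is compensated by replacing crust with mantle at the base: d (ρ_c − ρ_w) = a (ρ_m − ρ_c).
a = d (ρ_c − ρ_w)/(ρ_m − ρ_c) = 3.86 km × 1.86/0.37 = 19.4 km.

19.4 km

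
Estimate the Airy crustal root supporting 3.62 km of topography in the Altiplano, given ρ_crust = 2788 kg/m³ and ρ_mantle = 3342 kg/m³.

Isostatic balance requires: the weight of the topography is balanced by the buoyancy of the root, ρ_c h = (ρ_m − ρ_c) r.
r = h · ρ_c / (ρ_m − ρ_c) = 3.62 km × 2788 / (3342 − 2788) = 18.2 km.

18.2 km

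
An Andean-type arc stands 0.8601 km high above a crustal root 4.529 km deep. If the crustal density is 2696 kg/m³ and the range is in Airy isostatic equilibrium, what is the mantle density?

3210 kg/m³

Airy balance: ρ_c h = (ρ_m − ρ_c) r → ρ_m = ρ_c (1 + h/r).
ρ_m = 2696 × (1 + 0.8601 km/4.529 km) = 3210 kg/m³.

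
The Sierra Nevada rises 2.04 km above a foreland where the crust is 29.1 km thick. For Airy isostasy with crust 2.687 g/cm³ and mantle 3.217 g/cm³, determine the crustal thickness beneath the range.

Root depth r = h ρ_c / (ρ_m − ρ_c) = 2.04 km × 2.687 / 0.53 = 10.34 km.
Total thickness = T + h + r = 29.1 km + 2.04 km + 10.34 km = 41.5 km.

41.5 km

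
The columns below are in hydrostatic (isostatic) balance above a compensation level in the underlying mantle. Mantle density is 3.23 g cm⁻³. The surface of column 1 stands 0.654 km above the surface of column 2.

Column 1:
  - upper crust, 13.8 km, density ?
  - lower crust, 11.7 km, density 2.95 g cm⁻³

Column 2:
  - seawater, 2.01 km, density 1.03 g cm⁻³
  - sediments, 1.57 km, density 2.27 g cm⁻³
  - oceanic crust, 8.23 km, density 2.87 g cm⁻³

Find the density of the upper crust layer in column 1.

Take the compensation level at the base of the deeper column (depth z_c below the surface of column 1) and equate Σ ρ_i t_i down to z_c; mantle fills any gap and the z_c terms cancel.
Column 1: 13.8×ρ + 11.7×2.95 + (z_c − 25.5)×3.23
Column 2: 0.654×0 + 2.01×1.03 + 1.57×2.27 + 8.23×2.87 + (z_c − 0.654 − 11.81)×3.23
The z_c×3.23 term appears on both sides and cancels. Collect the known terms of each column as K = Σ(ρt)_known − 3.23 × (depth of known layers): K_1 = 34.515 − 3.23×25.5 = −47.85; K_2 = 29.2543 − 3.23×(0.654 + 11.81) = −11.00442.
Balance: K_1 + 13.8×ρ = K_2, so ρ = (K_2 − K_1)/13.8 = 36.8456/13.8 = 2.67 g cm⁻³.

2.67 g cm⁻³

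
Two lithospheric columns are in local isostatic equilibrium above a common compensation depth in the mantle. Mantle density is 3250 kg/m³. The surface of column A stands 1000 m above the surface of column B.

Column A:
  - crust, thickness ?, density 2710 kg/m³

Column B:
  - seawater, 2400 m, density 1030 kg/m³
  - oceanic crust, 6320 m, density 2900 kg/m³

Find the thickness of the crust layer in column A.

Take the compensation level at the base of the deeper column (depth z_c below the surface of column A) and equate Σ ρ_i t_i down to z_c; mantle fills any gap and the z_c terms cancel.
Column A: x×2710 + (z_c − 0 − x)×3250
Column B: 1000×0 + 2400×1030 + 6320×2900 + (z_c − 1000 − 8720)×3250
The z_c×3250 term appears on both sides and cancels. Collect the known terms of each column as K = Σ(ρt)_known − 3250 × (depth of known layers): K_A = 0 − 3250×0 = 0; K_B = 20800000 − 3250×(1000 + 8720) = −10790000.
Balance: K_A − x×(3250 − 2710) = K_B, so x = (K_A − K_B)/(3250 − 2710) = 10790000/540 = 20000 m.

20000 m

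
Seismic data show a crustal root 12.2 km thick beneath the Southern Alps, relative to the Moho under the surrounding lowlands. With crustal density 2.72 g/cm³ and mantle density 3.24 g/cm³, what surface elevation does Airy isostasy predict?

2.33 km

For local isostatic compensation: ρ_c h = (ρ_m − ρ_c) r.
h = r (ρ_m − ρ_c) / ρ_c = 12.2 km × (3.24 − 2.72) / 2.72 = 2.33 km.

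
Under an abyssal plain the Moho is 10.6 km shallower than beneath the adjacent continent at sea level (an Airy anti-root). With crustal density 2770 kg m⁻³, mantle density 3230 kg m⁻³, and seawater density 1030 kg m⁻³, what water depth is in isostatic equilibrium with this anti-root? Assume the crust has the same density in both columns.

Replacing a thickness d of crust by seawater at the top must be balanced by replacing crust with mantle at the base: d (ρ_c − ρ_w) = a (ρ_m − ρ_c).
d = a (ρ_m − ρ_c)/(ρ_c − ρ_w) = 10.6 km × 460/1740 = 2.8 km.

2.8 km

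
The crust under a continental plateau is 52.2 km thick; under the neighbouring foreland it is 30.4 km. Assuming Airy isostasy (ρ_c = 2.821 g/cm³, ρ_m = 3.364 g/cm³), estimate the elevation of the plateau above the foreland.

3.52 km

Excess crust Δ = 52.2 km − 30.4 km = 21.8 km, split between elevation h and root r with h + r = Δ.
Airy balance ρ_c h = (ρ_m − ρ_c) r gives r = h ρ_c/(ρ_m − ρ_c), so h (1 + ρ_c/(ρ_m − ρ_c)) = Δ, i.e. h = Δ (ρ_m − ρ_c)/ρ_m.
h = 21.8 km × 0.543/3.364 = 3.52 km.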